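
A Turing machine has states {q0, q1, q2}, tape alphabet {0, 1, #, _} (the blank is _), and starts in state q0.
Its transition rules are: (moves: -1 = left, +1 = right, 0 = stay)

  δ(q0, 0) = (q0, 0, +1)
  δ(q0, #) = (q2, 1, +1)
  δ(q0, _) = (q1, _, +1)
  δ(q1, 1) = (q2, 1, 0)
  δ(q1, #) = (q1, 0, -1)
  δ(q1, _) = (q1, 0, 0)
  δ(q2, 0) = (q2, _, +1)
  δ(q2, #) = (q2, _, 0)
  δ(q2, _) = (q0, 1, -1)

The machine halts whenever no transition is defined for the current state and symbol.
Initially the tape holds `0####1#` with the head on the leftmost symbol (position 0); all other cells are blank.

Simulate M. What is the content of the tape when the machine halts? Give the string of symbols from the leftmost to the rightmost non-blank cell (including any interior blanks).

011##1#

state=q0 head=0 tape=[0]####1#   (q0,0)→(q0,0,+1)
state=q0 head=1 tape=0[#]###1#   (q0,#)→(q2,1,+1)
state=q2 head=2 tape=01[#]##1#   (q2,#)→(q2,_,0)
state=q2 head=2 tape=01[_]##1#   (q2,_)→(q0,1,-1)
state=q0 head=1 tape=0[1]1##1#
The non-blank tape span at halt is 011##1#.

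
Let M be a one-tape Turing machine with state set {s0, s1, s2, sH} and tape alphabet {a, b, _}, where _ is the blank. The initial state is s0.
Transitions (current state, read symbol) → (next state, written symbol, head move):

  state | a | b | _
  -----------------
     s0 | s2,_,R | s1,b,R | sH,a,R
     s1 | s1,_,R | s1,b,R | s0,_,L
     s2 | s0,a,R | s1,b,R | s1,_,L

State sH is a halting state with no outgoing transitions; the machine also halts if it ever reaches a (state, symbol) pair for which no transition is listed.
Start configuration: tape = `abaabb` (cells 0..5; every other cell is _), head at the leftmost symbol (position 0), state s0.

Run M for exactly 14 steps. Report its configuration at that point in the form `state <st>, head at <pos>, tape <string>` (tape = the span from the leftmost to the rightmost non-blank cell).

s0 | [a]baabb_   read a → write _, move R, go to s2
s2 | _[b]aabb_   read b → write b, move R, go to s1
s1 | _b[a]abb_   read a → write _, move R, go to s1
s1 | _b_[a]bb_   read a → write _, move R, go to s1
s1 | _b__[b]b_   read b → write b, move R, go to s1
s1 | _b__b[b]_   read b → write b, move R, go to s1
s1 | _b__bb[_]   read _ → write _, move L, go to s0
s0 | _b__b[b]_   read b → write b, move R, go to s1
s1 | _b__bb[_]   read _ → write _, move L, go to s0
s0 | _b__b[b]_   read b → write b, move R, go to s1
s1 | _b__bb[_]   read _ → write _, move L, go to s0
s0 | _b__b[b]_   read b → write b, move R, go to s1
s1 | _b__bb[_]   read _ → write _, move L, go to s0
s0 | _b__b[b]_   read b → write b, move R, go to s1
s1 | _b__bb[_]
After 14 steps: state s1, head at 6, tape b__bb.

state s1, head at 6, tape b__bb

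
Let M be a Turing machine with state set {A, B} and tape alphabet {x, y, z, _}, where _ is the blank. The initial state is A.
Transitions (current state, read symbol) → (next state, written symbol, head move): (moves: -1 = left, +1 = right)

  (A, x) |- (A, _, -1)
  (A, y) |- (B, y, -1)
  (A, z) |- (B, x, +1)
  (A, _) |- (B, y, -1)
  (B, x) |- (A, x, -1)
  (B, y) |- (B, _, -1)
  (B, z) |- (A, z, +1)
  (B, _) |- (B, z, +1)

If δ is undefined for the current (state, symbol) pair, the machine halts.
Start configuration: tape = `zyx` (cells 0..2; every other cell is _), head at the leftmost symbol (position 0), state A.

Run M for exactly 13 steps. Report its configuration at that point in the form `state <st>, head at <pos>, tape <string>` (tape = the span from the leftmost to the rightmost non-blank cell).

state=A head=0 tape=__[z]yx   (A,z)→(B,x,+1)
state=B head=1 tape=__x[y]x   (B,y)→(B,_,-1)
state=B head=0 tape=__[x]_x   (B,x)→(A,x,-1)
state=A head=-1 tape=_[_]x_x   (A,_)→(B,y,-1)
state=B head=-2 tape=[_]yx_x   (B,_)→(B,z,+1)
state=B head=-1 tape=z[y]x_x   (B,y)→(B,_,-1)
state=B head=-2 tape=[z]_x_x   (B,z)→(A,z,+1)
state=A head=-1 tape=z[_]x_x   (A,_)→(B,y,-1)
state=B head=-2 tape=[z]yx_x   (B,z)→(A,z,+1)
state=A head=-1 tape=z[y]x_x   (A,y)→(B,y,-1)
state=B head=-2 tape=[z]yx_x   (B,z)→(A,z,+1)
state=A head=-1 tape=z[y]x_x   (A,y)→(B,y,-1)
state=B head=-2 tape=[z]yx_x   (B,z)→(A,z,+1)
state=A head=-1 tape=z[y]x_x
After 13 steps: state A, head at -1, tape zyx_x.

state A, head at -1, tape zyx_x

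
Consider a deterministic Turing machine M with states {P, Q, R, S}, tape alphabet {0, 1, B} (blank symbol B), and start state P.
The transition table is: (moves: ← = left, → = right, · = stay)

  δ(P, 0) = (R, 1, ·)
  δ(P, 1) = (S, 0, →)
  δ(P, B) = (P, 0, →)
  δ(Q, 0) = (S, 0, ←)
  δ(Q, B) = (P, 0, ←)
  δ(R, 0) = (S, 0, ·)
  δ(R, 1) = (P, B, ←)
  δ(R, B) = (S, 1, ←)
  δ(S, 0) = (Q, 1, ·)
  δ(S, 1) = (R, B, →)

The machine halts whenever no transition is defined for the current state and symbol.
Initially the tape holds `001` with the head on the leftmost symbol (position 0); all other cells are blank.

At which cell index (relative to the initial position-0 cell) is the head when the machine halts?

P | BB[0]01B   read 0 → write 1, move ·, go to R
R | BB[1]01B   read 1 → write B, move ←, go to P
P | B[B]B01B   read B → write 0, move →, go to P
P | B0[B]01B   read B → write 0, move →, go to P
P | B00[0]1B   read 0 → write 1, move ·, go to R
R | B00[1]1B   read 1 → write B, move ←, go to P
P | B0[0]B1B   read 0 → write 1, move ·, go to R
R | B0[1]B1B   read 1 → write B, move ←, go to P
P | B[0]BB1B   read 0 → write 1, move ·, go to R
R | B[1]BB1B   read 1 → write B, move ←, go to P
P | [B]BBB1B   read B → write 0, move →, go to P
P | 0[B]BB1B   read B → write 0, move →, go to P
P | 00[B]B1B   read B → write 0, move →, go to P
P | 000[B]1B   read B → write 0, move →, go to P
P | 0000[1]B   read 1 → write 0, move →, go to S
S | 00000[B]
At halt the head is at cell 3.

3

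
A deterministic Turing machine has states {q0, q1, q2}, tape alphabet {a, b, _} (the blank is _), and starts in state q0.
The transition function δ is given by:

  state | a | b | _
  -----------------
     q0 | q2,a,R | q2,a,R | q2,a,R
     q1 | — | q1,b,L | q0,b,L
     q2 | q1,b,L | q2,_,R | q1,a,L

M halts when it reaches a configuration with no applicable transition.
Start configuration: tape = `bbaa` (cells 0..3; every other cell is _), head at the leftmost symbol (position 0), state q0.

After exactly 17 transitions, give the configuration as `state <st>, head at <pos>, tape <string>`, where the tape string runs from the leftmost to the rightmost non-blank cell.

q0 | [b]baa_   read b → write a, move R, go to q2
q2 | a[b]aa_   read b → write _, move R, go to q2
q2 | a_[a]a_   read a → write b, move L, go to q1
q1 | a[_]ba_   read _ → write b, move L, go to q0
q0 | [a]bba_   read a → write a, move R, go to q2
q2 | a[b]ba_   read b → write _, move R, go to q2
q2 | a_[b]a_   read b → write _, move R, go to q2
q2 | a__[a]_   read a → write b, move L, go to q1
q1 | a_[_]b_   read _ → write b, move L, go to q0
q0 | a[_]bb_   read _ → write a, move R, go to q2
q2 | aa[b]b_   read b → write _, move R, go to q2
q2 | aa_[b]_   read b → write _, move R, go to q2
q2 | aa__[_]   read _ → write a, move L, go to q1
q1 | aa_[_]a   read _ → write b, move L, go to q0
q0 | aa[_]ba   read _ → write a, move R, go to q2
q2 | aaa[b]a   read b → write _, move R, go to q2
q2 | aaa_[a]   read a → write b, move L, go to q1
q1 | aaa[_]b
After 17 steps: state q1, head at 3, tape aaa_b.

state q1, head at 3, tape aaa_b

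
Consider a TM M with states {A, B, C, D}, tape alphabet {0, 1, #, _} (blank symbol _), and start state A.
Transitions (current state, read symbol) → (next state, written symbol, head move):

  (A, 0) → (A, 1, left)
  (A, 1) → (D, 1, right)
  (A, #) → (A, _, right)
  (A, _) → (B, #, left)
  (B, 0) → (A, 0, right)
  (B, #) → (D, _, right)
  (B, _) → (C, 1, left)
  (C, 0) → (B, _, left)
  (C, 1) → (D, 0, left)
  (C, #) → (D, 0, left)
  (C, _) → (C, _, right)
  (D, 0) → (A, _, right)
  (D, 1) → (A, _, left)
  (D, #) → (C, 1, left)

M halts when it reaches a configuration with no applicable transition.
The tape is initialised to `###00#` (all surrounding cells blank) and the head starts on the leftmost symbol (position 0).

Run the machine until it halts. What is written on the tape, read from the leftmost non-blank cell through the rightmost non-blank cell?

0#10#

state=A head=0 tape=[#]##00#   (A,#)→(A,_,right)
state=A head=1 tape=_[#]#00#   (A,#)→(A,_,right)
state=A head=2 tape=__[#]00#   (A,#)→(A,_,right)
state=A head=3 tape=___[0]0#   (A,0)→(A,1,left)
state=A head=2 tape=__[_]10#   (A,_)→(B,#,left)
state=B head=1 tape=_[_]#10#   (B,_)→(C,1,left)
state=C head=0 tape=[_]1#10#   (C,_)→(C,_,right)
state=C head=1 tape=_[1]#10#   (C,1)→(D,0,left)
state=D head=0 tape=[_]0#10#
The non-blank tape span at halt is 0#10#.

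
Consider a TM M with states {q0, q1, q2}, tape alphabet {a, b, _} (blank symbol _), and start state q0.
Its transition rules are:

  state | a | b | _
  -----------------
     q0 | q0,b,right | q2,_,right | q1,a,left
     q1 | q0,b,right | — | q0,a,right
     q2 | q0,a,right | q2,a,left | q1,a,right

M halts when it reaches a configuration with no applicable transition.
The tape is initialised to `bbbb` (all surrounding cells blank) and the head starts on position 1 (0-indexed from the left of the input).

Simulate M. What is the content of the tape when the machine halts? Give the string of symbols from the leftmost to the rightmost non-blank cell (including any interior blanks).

state=q0 head=1 tape=b[b]bb____   (q0,b)→(q2,_,right)
state=q2 head=2 tape=b_[b]b____   (q2,b)→(q2,a,left)
state=q2 head=1 tape=b[_]ab____   (q2,_)→(q1,a,right)
state=q1 head=2 tape=ba[a]b____   (q1,a)→(q0,b,right)
state=q0 head=3 tape=bab[b]____   (q0,b)→(q2,_,right)
state=q2 head=4 tape=bab_[_]___   (q2,_)→(q1,a,right)
state=q1 head=5 tape=bab_a[_]__   (q1,_)→(q0,a,right)
state=q0 head=6 tape=bab_aa[_]_   (q0,_)→(q1,a,left)
state=q1 head=5 tape=bab_a[a]a_   (q1,a)→(q0,b,right)
state=q0 head=6 tape=bab_ab[a]_   (q0,a)→(q0,b,right)
state=q0 head=7 tape=bab_abb[_]   (q0,_)→(q1,a,left)
state=q1 head=6 tape=bab_ab[b]a
The non-blank tape span at halt is bab_abba.

bab_abba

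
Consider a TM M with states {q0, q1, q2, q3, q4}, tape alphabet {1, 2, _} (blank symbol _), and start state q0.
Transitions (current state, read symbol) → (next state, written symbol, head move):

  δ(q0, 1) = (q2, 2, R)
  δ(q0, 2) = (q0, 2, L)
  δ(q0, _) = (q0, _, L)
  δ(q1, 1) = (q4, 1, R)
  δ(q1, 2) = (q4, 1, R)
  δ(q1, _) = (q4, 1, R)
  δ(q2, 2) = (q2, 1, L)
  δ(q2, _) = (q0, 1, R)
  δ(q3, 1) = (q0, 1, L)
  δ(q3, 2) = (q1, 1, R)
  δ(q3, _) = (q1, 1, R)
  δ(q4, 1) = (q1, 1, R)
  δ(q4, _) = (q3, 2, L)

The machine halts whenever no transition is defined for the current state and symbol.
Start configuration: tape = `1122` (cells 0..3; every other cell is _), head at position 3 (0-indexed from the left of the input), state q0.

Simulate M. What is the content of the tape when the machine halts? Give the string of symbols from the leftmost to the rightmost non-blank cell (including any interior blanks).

1112

state=q0 head=3 tape=112[2]   (q0,2)→(q0,2,L)
state=q0 head=2 tape=11[2]2   (q0,2)→(q0,2,L)
state=q0 head=1 tape=1[1]22   (q0,1)→(q2,2,R)
state=q2 head=2 tape=12[2]2   (q2,2)→(q2,1,L)
state=q2 head=1 tape=1[2]12   (q2,2)→(q2,1,L)
state=q2 head=0 tape=[1]112
The non-blank tape span at halt is 1112.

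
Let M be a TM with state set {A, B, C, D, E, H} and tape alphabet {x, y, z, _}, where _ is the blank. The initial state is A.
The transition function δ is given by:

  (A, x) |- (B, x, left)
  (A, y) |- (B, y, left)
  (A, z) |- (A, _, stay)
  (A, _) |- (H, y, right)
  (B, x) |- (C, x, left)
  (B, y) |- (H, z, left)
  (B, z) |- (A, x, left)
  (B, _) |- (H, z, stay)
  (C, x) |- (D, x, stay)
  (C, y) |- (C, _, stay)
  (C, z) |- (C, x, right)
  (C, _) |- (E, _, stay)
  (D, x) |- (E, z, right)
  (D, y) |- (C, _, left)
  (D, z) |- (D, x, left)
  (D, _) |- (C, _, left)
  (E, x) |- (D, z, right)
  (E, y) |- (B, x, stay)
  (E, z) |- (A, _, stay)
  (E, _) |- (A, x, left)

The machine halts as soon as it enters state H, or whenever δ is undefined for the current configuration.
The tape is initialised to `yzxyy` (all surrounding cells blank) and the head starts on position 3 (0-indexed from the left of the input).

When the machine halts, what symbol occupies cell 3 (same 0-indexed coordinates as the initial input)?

x

A | yzx[y]y_   read y → write y, move left, go to B
B | yz[x]yy_   read x → write x, move left, go to C
C | y[z]xyy_   read z → write x, move right, go to C
C | yx[x]yy_   read x → write x, move stay, go to D
D | yx[x]yy_   read x → write z, move right, go to E
E | yxz[y]y_   read y → write x, move stay, go to B
B | yxz[x]y_   read x → write x, move left, go to C
C | yx[z]xy_   read z → write x, move right, go to C
C | yxx[x]y_   read x → write x, move stay, go to D
D | yxx[x]y_   read x → write z, move right, go to E
E | yxxz[y]_   read y → write x, move stay, go to B
B | yxxz[x]_   read x → write x, move left, go to C
C | yxx[z]x_   read z → write x, move right, go to C
C | yxxx[x]_   read x → write x, move stay, go to D
D | yxxx[x]_   read x → write z, move right, go to E
E | yxxxz[_]   read _ → write x, move left, go to A
A | yxxx[z]x   read z → write _, move stay, go to A
A | yxxx[_]x   read _ → write y, move right, go to H
H | yxxxy[x]
Cell 3 holds x when M halts.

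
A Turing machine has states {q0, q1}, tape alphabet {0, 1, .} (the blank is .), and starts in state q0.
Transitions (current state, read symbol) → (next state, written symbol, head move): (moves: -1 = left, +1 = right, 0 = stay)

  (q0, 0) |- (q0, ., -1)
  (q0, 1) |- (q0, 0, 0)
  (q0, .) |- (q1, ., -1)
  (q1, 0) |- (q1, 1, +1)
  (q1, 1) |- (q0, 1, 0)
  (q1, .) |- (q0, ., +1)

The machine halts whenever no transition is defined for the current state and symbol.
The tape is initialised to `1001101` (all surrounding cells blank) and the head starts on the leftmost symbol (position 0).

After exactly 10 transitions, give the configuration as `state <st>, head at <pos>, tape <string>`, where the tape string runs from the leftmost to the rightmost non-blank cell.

q0 | ..[1]001101   read 1 → write 0, move 0, go to q0
q0 | ..[0]001101   read 0 → write ., move -1, go to q0
q0 | .[.].001101   read . → write ., move -1, go to q1
q1 | [.]..001101   read . → write ., move +1, go to q0
q0 | .[.].001101   read . → write ., move -1, go to q1
q1 | [.]..001101   read . → write ., move +1, go to q0
q0 | .[.].001101   read . → write ., move -1, go to q1
q1 | [.]..001101   read . → write ., move +1, go to q0
q0 | .[.].001101   read . → write ., move -1, go to q1
q1 | [.]..001101   read . → write ., move +1, go to q0
q0 | .[.].001101
After 10 steps: state q0, head at -1, tape 001101.

state q0, head at -1, tape 001101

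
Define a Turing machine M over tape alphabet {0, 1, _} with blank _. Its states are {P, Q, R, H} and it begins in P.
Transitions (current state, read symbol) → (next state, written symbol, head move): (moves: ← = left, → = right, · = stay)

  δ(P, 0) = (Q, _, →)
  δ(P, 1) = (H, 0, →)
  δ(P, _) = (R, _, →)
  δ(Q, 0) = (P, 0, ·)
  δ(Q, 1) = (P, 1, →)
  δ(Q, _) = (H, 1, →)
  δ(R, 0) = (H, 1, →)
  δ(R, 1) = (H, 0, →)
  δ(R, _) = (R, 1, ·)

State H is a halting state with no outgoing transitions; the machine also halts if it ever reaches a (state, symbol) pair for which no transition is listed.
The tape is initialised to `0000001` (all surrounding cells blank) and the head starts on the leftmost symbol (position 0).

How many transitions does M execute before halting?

state=P head=0 tape=[0]000001___   (P,0)→(Q,_,→)
state=Q head=1 tape=_[0]00001___   (Q,0)→(P,0,·)
state=P head=1 tape=_[0]00001___   (P,0)→(Q,_,→)
state=Q head=2 tape=__[0]0001___   (Q,0)→(P,0,·)
state=P head=2 tape=__[0]0001___   (P,0)→(Q,_,→)
state=Q head=3 tape=___[0]001___   (Q,0)→(P,0,·)
state=P head=3 tape=___[0]001___   (P,0)→(Q,_,→)
state=Q head=4 tape=____[0]01___   (Q,0)→(P,0,·)
state=P head=4 tape=____[0]01___   (P,0)→(Q,_,→)
state=Q head=5 tape=_____[0]1___   (Q,0)→(P,0,·)
state=P head=5 tape=_____[0]1___   (P,0)→(Q,_,→)
state=Q head=6 tape=______[1]___   (Q,1)→(P,1,→)
state=P head=7 tape=______1[_]__   (P,_)→(R,_,→)
state=R head=8 tape=______1_[_]_   (R,_)→(R,1,·)
state=R head=8 tape=______1_[1]_   (R,1)→(H,0,→)
state=H head=9 tape=______1_0[_]
M halts after 15 transitions.

15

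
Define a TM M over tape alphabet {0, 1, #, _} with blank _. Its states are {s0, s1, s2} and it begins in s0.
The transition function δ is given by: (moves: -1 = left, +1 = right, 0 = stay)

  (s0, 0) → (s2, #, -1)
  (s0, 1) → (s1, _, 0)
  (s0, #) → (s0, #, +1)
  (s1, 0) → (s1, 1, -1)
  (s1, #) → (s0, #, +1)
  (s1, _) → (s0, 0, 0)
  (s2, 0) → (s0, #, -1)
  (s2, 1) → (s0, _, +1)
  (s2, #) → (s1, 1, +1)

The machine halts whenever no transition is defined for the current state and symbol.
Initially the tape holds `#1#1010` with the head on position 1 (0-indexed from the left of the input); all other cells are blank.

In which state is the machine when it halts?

s0 | #[1]#1010_   read 1 → write _, move 0, go to s1
s1 | #[_]#1010_   read _ → write 0, move 0, go to s0
s0 | #[0]#1010_   read 0 → write #, move -1, go to s2
s2 | [#]##1010_   read # → write 1, move +1, go to s1
s1 | 1[#]#1010_   read # → write #, move +1, go to s0
s0 | 1#[#]1010_   read # → write #, move +1, go to s0
s0 | 1##[1]010_   read 1 → write _, move 0, go to s1
s1 | 1##[_]010_   read _ → write 0, move 0, go to s0
s0 | 1##[0]010_   read 0 → write #, move -1, go to s2
s2 | 1#[#]#010_   read # → write 1, move +1, go to s1
s1 | 1#1[#]010_   read # → write #, move +1, go to s0
s0 | 1#1#[0]10_   read 0 → write #, move -1, go to s2
s2 | 1#1[#]#10_   read # → write 1, move +1, go to s1
s1 | 1#11[#]10_   read # → write #, move +1, go to s0
s0 | 1#11#[1]0_   read 1 → write _, move 0, go to s1
s1 | 1#11#[_]0_   read _ → write 0, move 0, go to s0
s0 | 1#11#[0]0_   read 0 → write #, move -1, go to s2
s2 | 1#11[#]#0_   read # → write 1, move +1, go to s1
s1 | 1#111[#]0_   read # → write #, move +1, go to s0
s0 | 1#111#[0]_   read 0 → write #, move -1, go to s2
s2 | 1#111[#]#_   read # → write 1, move +1, go to s1
s1 | 1#1111[#]_   read # → write #, move +1, go to s0
s0 | 1#1111#[_]
No transition is defined for (s0, _); M halts in state s0.

s0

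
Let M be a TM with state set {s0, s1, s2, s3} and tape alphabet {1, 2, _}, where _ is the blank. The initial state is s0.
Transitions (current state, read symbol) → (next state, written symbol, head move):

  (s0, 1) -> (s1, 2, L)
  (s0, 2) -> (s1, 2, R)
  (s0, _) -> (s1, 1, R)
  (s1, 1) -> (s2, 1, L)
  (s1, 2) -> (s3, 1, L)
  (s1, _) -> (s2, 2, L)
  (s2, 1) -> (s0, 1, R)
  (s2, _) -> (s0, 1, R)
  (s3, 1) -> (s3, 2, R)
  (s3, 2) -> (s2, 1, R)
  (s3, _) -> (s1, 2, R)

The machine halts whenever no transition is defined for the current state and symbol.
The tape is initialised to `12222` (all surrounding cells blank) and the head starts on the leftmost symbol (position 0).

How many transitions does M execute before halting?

20

s0 | __[1]2222___   read 1 → write 2, move L, go to s1
s1 | _[_]22222___   read _ → write 2, move L, go to s2
s2 | [_]222222___   read _ → write 1, move R, go to s0
s0 | 1[2]22222___   read 2 → write 2, move R, go to s1
s1 | 12[2]2222___   read 2 → write 1, move L, go to s3
s3 | 1[2]12222___   read 2 → write 1, move R, go to s2
s2 | 11[1]2222___   read 1 → write 1, move R, go to s0
s0 | 111[2]222___   read 2 → write 2, move R, go to s1
s1 | 1112[2]22___   read 2 → write 1, move L, go to s3
s3 | 111[2]122___   read 2 → write 1, move R, go to s2
s2 | 1111[1]22___   read 1 → write 1, move R, go to s0
s0 | 11111[2]2___   read 2 → write 2, move R, go to s1
s1 | 111112[2]___   read 2 → write 1, move L, go to s3
s3 | 11111[2]1___   read 2 → write 1, move R, go to s2
s2 | 111111[1]___   read 1 → write 1, move R, go to s0
s0 | 1111111[_]__   read _ → write 1, move R, go to s1
s1 | 11111111[_]_   read _ → write 2, move L, go to s2
s2 | 1111111[1]2_   read 1 → write 1, move R, go to s0
s0 | 11111111[2]_   read 2 → write 2, move R, go to s1
s1 | 111111112[_]   read _ → write 2, move L, go to s2
s2 | 11111111[2]2
M halts after 20 transitions.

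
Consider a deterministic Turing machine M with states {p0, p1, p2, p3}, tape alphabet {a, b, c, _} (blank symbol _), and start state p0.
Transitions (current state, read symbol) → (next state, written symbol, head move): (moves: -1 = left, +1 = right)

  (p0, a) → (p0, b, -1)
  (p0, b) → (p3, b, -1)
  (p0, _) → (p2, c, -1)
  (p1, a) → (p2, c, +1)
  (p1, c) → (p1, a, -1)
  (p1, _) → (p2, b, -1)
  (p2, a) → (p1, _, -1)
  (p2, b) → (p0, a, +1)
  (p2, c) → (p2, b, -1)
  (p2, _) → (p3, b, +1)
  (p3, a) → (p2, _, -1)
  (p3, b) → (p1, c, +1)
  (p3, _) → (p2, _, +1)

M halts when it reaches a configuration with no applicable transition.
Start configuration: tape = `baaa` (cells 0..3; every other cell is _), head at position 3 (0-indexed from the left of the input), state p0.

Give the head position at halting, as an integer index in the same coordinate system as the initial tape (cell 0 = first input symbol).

-1

state=p0 head=3 tape=_baa[a]_   (p0,a)→(p0,b,-1)
state=p0 head=2 tape=_ba[a]b_   (p0,a)→(p0,b,-1)
state=p0 head=1 tape=_b[a]bb_   (p0,a)→(p0,b,-1)
state=p0 head=0 tape=_[b]bbb_   (p0,b)→(p3,b,-1)
state=p3 head=-1 tape=[_]bbbb_   (p3,_)→(p2,_,+1)
state=p2 head=0 tape=_[b]bbb_   (p2,b)→(p0,a,+1)
state=p0 head=1 tape=_a[b]bb_   (p0,b)→(p3,b,-1)
state=p3 head=0 tape=_[a]bbb_   (p3,a)→(p2,_,-1)
state=p2 head=-1 tape=[_]_bbb_   (p2,_)→(p3,b,+1)
state=p3 head=0 tape=b[_]bbb_   (p3,_)→(p2,_,+1)
state=p2 head=1 tape=b_[b]bb_   (p2,b)→(p0,a,+1)
state=p0 head=2 tape=b_a[b]b_   (p0,b)→(p3,b,-1)
state=p3 head=1 tape=b_[a]bb_   (p3,a)→(p2,_,-1)
state=p2 head=0 tape=b[_]_bb_   (p2,_)→(p3,b,+1)
state=p3 head=1 tape=bb[_]bb_   (p3,_)→(p2,_,+1)
state=p2 head=2 tape=bb_[b]b_   (p2,b)→(p0,a,+1)
state=p0 head=3 tape=bb_a[b]_   (p0,b)→(p3,b,-1)
state=p3 head=2 tape=bb_[a]b_   (p3,a)→(p2,_,-1)
state=p2 head=1 tape=bb[_]_b_   (p2,_)→(p3,b,+1)
state=p3 head=2 tape=bbb[_]b_   (p3,_)→(p2,_,+1)
state=p2 head=3 tape=bbb_[b]_   (p2,b)→(p0,a,+1)
state=p0 head=4 tape=bbb_a[_]   (p0,_)→(p2,c,-1)
state=p2 head=3 tape=bbb_[a]c   (p2,a)→(p1,_,-1)
state=p1 head=2 tape=bbb[_]_c   (p1,_)→(p2,b,-1)
state=p2 head=1 tape=bb[b]b_c   (p2,b)→(p0,a,+1)
state=p0 head=2 tape=bba[b]_c   (p0,b)→(p3,b,-1)
state=p3 head=1 tape=bb[a]b_c   (p3,a)→(p2,_,-1)
state=p2 head=0 tape=b[b]_b_c   (p2,b)→(p0,a,+1)
state=p0 head=1 tape=ba[_]b_c   (p0,_)→(p2,c,-1)
state=p2 head=0 tape=b[a]cb_c   (p2,a)→(p1,_,-1)
state=p1 head=-1 tape=[b]_cb_c
At halt the head is at cell -1.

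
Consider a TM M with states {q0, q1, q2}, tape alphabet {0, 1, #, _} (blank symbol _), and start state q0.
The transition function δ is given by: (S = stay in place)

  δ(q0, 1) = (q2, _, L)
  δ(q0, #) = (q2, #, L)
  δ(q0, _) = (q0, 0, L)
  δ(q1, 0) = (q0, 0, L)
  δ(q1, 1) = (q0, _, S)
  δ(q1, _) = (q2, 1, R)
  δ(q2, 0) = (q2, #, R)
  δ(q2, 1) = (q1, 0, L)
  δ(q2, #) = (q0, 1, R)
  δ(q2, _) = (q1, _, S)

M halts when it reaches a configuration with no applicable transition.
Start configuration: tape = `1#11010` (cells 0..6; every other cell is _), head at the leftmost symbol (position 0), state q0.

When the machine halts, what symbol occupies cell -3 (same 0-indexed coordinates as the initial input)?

1

state=q0 head=0 tape=___[1]#11010   (q0,1)→(q2,_,L)
state=q2 head=-1 tape=__[_]_#11010   (q2,_)→(q1,_,S)
state=q1 head=-1 tape=__[_]_#11010   (q1,_)→(q2,1,R)
state=q2 head=0 tape=__1[_]#11010   (q2,_)→(q1,_,S)
state=q1 head=0 tape=__1[_]#11010   (q1,_)→(q2,1,R)
state=q2 head=1 tape=__11[#]11010   (q2,#)→(q0,1,R)
state=q0 head=2 tape=__111[1]1010   (q0,1)→(q2,_,L)
state=q2 head=1 tape=__11[1]_1010   (q2,1)→(q1,0,L)
state=q1 head=0 tape=__1[1]0_1010   (q1,1)→(q0,_,S)
state=q0 head=0 tape=__1[_]0_1010   (q0,_)→(q0,0,L)
state=q0 head=-1 tape=__[1]00_1010   (q0,1)→(q2,_,L)
state=q2 head=-2 tape=_[_]_00_1010   (q2,_)→(q1,_,S)
state=q1 head=-2 tape=_[_]_00_1010   (q1,_)→(q2,1,R)
state=q2 head=-1 tape=_1[_]00_1010   (q2,_)→(q1,_,S)
state=q1 head=-1 tape=_1[_]00_1010   (q1,_)→(q2,1,R)
state=q2 head=0 tape=_11[0]0_1010   (q2,0)→(q2,#,R)
state=q2 head=1 tape=_11#[0]_1010   (q2,0)→(q2,#,R)
state=q2 head=2 tape=_11##[_]1010   (q2,_)→(q1,_,S)
state=q1 head=2 tape=_11##[_]1010   (q1,_)→(q2,1,R)
state=q2 head=3 tape=_11##1[1]010   (q2,1)→(q1,0,L)
state=q1 head=2 tape=_11##[1]0010   (q1,1)→(q0,_,S)
state=q0 head=2 tape=_11##[_]0010   (q0,_)→(q0,0,L)
state=q0 head=1 tape=_11#[#]00010   (q0,#)→(q2,#,L)
state=q2 head=0 tape=_11[#]#00010   (q2,#)→(q0,1,R)
state=q0 head=1 tape=_111[#]00010   (q0,#)→(q2,#,L)
state=q2 head=0 tape=_11[1]#00010   (q2,1)→(q1,0,L)
state=q1 head=-1 tape=_1[1]0#00010   (q1,1)→(q0,_,S)
state=q0 head=-1 tape=_1[_]0#00010   (q0,_)→(q0,0,L)
state=q0 head=-2 tape=_[1]00#00010   (q0,1)→(q2,_,L)
state=q2 head=-3 tape=[_]_00#00010   (q2,_)→(q1,_,S)
state=q1 head=-3 tape=[_]_00#00010   (q1,_)→(q2,1,R)
state=q2 head=-2 tape=1[_]00#00010   (q2,_)→(q1,_,S)
state=q1 head=-2 tape=1[_]00#00010   (q1,_)→(q2,1,R)
state=q2 head=-1 tape=11[0]0#00010   (q2,0)→(q2,#,R)
state=q2 head=0 tape=11#[0]#00010   (q2,0)→(q2,#,R)
state=q2 head=1 tape=11##[#]00010   (q2,#)→(q0,1,R)
state=q0 head=2 tape=11##1[0]0010
Cell -3 holds 1 when M halts.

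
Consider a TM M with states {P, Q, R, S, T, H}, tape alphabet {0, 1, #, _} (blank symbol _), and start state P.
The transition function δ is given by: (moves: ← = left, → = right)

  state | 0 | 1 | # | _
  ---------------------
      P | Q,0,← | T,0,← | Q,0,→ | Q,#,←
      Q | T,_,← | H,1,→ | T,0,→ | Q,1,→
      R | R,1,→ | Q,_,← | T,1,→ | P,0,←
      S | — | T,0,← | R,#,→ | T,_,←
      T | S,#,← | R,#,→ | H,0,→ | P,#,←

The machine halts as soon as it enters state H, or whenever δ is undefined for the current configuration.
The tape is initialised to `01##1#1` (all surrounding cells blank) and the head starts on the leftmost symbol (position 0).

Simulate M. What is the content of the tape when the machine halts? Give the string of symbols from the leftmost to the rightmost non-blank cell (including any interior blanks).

state=P head=0 tape=_____[0]1##1#1   (P,0)→(Q,0,←)
state=Q head=-1 tape=____[_]01##1#1   (Q,_)→(Q,1,→)
state=Q head=0 tape=____1[0]1##1#1   (Q,0)→(T,_,←)
state=T head=-1 tape=____[1]_1##1#1   (T,1)→(R,#,→)
state=R head=0 tape=____#[_]1##1#1   (R,_)→(P,0,←)
state=P head=-1 tape=____[#]01##1#1   (P,#)→(Q,0,→)
state=Q head=0 tape=____0[0]1##1#1   (Q,0)→(T,_,←)
state=T head=-1 tape=____[0]_1##1#1   (T,0)→(S,#,←)
state=S head=-2 tape=___[_]#_1##1#1   (S,_)→(T,_,←)
state=T head=-3 tape=__[_]_#_1##1#1   (T,_)→(P,#,←)
state=P head=-4 tape=_[_]#_#_1##1#1   (P,_)→(Q,#,←)
state=Q head=-5 tape=[_]##_#_1##1#1   (Q,_)→(Q,1,→)
state=Q head=-4 tape=1[#]#_#_1##1#1   (Q,#)→(T,0,→)
state=T head=-3 tape=10[#]_#_1##1#1   (T,#)→(H,0,→)
state=H head=-2 tape=100[_]#_1##1#1
The non-blank tape span at halt is 100_#_1##1#1.

100_#_1##1#1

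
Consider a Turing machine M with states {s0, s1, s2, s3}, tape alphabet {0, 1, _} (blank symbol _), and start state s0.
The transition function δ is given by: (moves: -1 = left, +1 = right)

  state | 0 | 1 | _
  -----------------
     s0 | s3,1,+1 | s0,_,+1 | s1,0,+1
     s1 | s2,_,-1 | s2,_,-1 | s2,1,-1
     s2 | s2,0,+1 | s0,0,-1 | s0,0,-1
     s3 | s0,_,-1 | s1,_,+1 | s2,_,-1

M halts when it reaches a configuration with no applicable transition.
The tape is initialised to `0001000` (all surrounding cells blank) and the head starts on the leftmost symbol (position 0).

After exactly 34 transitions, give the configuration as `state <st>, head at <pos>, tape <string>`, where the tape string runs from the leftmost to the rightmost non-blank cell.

s0 | [0]001000   read 0 → write 1, move +1, go to s3
s3 | 1[0]01000   read 0 → write _, move -1, go to s0
s0 | [1]_01000   read 1 → write _, move +1, go to s0
s0 | _[_]01000   read _ → write 0, move +1, go to s1
s1 | _0[0]1000   read 0 → write _, move -1, go to s2
s2 | _[0]_1000   read 0 → write 0, move +1, go to s2
s2 | _0[_]1000   read _ → write 0, move -1, go to s0
s0 | _[0]01000   read 0 → write 1, move +1, go to s3
s3 | _1[0]1000   read 0 → write _, move -1, go to s0
s0 | _[1]_1000   read 1 → write _, move +1, go to s0
s0 | __[_]1000   read _ → write 0, move +1, go to s1
s1 | __0[1]000   read 1 → write _, move -1, go to s2
s2 | __[0]_000   read 0 → write 0, move +1, go to s2
s2 | __0[_]000   read _ → write 0, move -1, go to s0
s0 | __[0]0000   read 0 → write 1, move +1, go to s3
s3 | __1[0]000   read 0 → write _, move -1, go to s0
s0 | __[1]_000   read 1 → write _, move +1, go to s0
s0 | ___[_]000   read _ → write 0, move +1, go to s1
s1 | ___0[0]00   read 0 → write _, move -1, go to s2
s2 | ___[0]_00   read 0 → write 0, move +1, go to s2
s2 | ___0[_]00   read _ → write 0, move -1, go to s0
s0 | ___[0]000   read 0 → write 1, move +1, go to s3
s3 | ___1[0]00   read 0 → write _, move -1, go to s0
s0 | ___[1]_00   read 1 → write _, move +1, go to s0
s0 | ____[_]00   read _ → write 0, move +1, go to s1
s1 | ____0[0]0   read 0 → write _, move -1, go to s2
s2 | ____[0]_0   read 0 → write 0, move +1, go to s2
s2 | ____0[_]0   read _ → write 0, move -1, go to s0
s0 | ____[0]00   read 0 → write 1, move +1, go to s3
s3 | ____1[0]0   read 0 → write _, move -1, go to s0
s0 | ____[1]_0   read 1 → write _, move +1, go to s0
s0 | _____[_]0   read _ → write 0, move +1, go to s1
s1 | _____0[0]   read 0 → write _, move -1, go to s2
s2 | _____[0]_   read 0 → write 0, move +1, go to s2
s2 | _____0[_]
After 34 steps: state s2, head at 6, tape 0.

state s2, head at 6, tape 0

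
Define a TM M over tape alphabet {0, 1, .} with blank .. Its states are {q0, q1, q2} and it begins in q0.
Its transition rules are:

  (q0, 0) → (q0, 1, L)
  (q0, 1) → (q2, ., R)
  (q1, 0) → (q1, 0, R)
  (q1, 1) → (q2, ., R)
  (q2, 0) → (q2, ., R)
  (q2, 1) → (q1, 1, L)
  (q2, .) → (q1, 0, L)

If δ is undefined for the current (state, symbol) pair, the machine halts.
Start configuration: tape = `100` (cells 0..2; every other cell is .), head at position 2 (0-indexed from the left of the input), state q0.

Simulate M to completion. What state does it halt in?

state=q0 head=2 tape=10[0]   (q0,0)→(q0,1,L)
state=q0 head=1 tape=1[0]1   (q0,0)→(q0,1,L)
state=q0 head=0 tape=[1]11   (q0,1)→(q2,.,R)
state=q2 head=1 tape=.[1]1   (q2,1)→(q1,1,L)
state=q1 head=0 tape=[.]11
No transition is defined for (q1, .); M halts in state q1.

q1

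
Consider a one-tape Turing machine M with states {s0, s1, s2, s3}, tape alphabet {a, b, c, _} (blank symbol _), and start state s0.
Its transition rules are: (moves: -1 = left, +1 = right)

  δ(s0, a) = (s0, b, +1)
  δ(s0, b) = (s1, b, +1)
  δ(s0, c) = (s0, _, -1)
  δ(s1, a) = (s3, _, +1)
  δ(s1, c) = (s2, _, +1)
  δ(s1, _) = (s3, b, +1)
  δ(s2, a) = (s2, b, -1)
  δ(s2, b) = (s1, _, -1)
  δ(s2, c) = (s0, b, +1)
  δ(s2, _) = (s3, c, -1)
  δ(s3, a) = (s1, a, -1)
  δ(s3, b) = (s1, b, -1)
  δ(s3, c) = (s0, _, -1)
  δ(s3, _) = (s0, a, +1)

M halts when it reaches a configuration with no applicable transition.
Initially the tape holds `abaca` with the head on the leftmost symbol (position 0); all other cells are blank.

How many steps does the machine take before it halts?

s0 | [a]baca   read a → write b, move +1, go to s0
s0 | b[b]aca   read b → write b, move +1, go to s1
s1 | bb[a]ca   read a → write _, move +1, go to s3
s3 | bb_[c]a   read c → write _, move -1, go to s0
s0 | bb[_]_a
M halts after 4 transitions.

4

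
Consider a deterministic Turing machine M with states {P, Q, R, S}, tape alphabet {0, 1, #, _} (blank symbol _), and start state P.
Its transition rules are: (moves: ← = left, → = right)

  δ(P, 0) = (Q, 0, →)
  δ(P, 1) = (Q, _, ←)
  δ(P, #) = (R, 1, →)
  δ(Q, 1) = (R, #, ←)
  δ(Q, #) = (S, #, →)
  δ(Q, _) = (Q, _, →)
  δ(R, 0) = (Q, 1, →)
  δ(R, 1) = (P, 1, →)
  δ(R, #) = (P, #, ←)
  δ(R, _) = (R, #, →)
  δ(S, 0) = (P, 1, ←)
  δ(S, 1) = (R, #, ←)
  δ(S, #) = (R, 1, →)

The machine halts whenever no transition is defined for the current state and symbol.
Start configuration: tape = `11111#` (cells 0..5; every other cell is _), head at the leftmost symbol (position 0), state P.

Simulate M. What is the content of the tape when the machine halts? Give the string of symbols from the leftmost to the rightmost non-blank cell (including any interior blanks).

P | _[1]1111#   read 1 → write _, move ←, go to Q
Q | [_]_1111#   read _ → write _, move →, go to Q
Q | _[_]1111#   read _ → write _, move →, go to Q
Q | __[1]111#   read 1 → write #, move ←, go to R
R | _[_]#111#   read _ → write #, move →, go to R
R | _#[#]111#   read # → write #, move ←, go to P
P | _[#]#111#   read # → write 1, move →, go to R
R | _1[#]111#   read # → write #, move ←, go to P
P | _[1]#111#   read 1 → write _, move ←, go to Q
Q | [_]_#111#   read _ → write _, move →, go to Q
Q | _[_]#111#   read _ → write _, move →, go to Q
Q | __[#]111#   read # → write #, move →, go to S
S | __#[1]11#   read 1 → write #, move ←, go to R
R | __[#]#11#   read # → write #, move ←, go to P
P | _[_]##11#
The non-blank tape span at halt is ##11#.

##11#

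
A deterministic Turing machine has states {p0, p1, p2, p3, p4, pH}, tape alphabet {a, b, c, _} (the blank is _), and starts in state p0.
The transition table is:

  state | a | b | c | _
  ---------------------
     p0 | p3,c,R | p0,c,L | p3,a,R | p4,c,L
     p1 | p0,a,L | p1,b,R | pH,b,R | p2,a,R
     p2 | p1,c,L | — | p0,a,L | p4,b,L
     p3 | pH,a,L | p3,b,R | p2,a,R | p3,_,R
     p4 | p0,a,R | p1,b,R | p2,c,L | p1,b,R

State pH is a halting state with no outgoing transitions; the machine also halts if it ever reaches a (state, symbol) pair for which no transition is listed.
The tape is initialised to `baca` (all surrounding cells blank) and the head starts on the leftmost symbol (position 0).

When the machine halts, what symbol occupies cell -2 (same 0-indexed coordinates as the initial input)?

p0 | __[b]aca   read b → write c, move L, go to p0
p0 | _[_]caca   read _ → write c, move L, go to p4
p4 | [_]ccaca   read _ → write b, move R, go to p1
p1 | b[c]caca   read c → write b, move R, go to pH
pH | bb[c]aca
Cell -2 holds b when M halts.

b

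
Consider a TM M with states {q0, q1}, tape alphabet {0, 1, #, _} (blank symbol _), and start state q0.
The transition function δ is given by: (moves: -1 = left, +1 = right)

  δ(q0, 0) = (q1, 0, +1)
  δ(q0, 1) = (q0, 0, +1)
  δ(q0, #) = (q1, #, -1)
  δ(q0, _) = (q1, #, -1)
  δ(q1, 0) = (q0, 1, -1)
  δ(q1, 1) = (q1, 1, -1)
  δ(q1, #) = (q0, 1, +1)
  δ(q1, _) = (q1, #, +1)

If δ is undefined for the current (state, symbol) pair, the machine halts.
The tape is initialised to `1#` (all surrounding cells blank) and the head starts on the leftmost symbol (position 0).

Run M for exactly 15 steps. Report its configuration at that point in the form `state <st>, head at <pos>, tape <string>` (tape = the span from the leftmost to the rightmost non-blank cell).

state q1, head at -1, tape #01#

q0 | __[1]#   read 1 → write 0, move +1, go to q0
q0 | __0[#]   read # → write #, move -1, go to q1
q1 | __[0]#   read 0 → write 1, move -1, go to q0
q0 | _[_]1#   read _ → write #, move -1, go to q1
q1 | [_]#1#   read _ → write #, move +1, go to q1
q1 | #[#]1#   read # → write 1, move +1, go to q0
q0 | #1[1]#   read 1 → write 0, move +1, go to q0
q0 | #10[#]   read # → write #, move -1, go to q1
q1 | #1[0]#   read 0 → write 1, move -1, go to q0
q0 | #[1]1#   read 1 → write 0, move +1, go to q0
q0 | #0[1]#   read 1 → write 0, move +1, go to q0
q0 | #00[#]   read # → write #, move -1, go to q1
q1 | #0[0]#   read 0 → write 1, move -1, go to q0
q0 | #[0]1#   read 0 → write 0, move +1, go to q1
q1 | #0[1]#   read 1 → write 1, move -1, go to q1
q1 | #[0]1#
After 15 steps: state q1, head at -1, tape #01#.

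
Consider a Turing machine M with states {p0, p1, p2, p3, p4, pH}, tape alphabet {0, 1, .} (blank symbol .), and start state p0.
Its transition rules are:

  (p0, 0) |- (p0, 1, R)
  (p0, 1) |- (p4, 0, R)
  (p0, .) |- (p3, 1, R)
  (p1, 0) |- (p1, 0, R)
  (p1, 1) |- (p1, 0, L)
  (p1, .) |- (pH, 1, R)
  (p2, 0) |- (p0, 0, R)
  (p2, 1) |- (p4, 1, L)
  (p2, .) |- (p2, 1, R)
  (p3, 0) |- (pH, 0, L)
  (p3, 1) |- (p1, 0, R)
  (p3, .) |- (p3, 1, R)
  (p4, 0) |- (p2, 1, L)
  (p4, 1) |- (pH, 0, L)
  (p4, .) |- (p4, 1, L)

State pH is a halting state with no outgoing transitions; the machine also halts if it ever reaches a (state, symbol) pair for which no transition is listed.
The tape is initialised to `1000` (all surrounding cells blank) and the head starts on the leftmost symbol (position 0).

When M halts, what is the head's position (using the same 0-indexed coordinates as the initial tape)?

3

state=p0 head=0 tape=[1]000.   (p0,1)→(p4,0,R)
state=p4 head=1 tape=0[0]00.   (p4,0)→(p2,1,L)
state=p2 head=0 tape=[0]100.   (p2,0)→(p0,0,R)
state=p0 head=1 tape=0[1]00.   (p0,1)→(p4,0,R)
state=p4 head=2 tape=00[0]0.   (p4,0)→(p2,1,L)
state=p2 head=1 tape=0[0]10.   (p2,0)→(p0,0,R)
state=p0 head=2 tape=00[1]0.   (p0,1)→(p4,0,R)
state=p4 head=3 tape=000[0].   (p4,0)→(p2,1,L)
state=p2 head=2 tape=00[0]1.   (p2,0)→(p0,0,R)
state=p0 head=3 tape=000[1].   (p0,1)→(p4,0,R)
state=p4 head=4 tape=0000[.]   (p4,.)→(p4,1,L)
state=p4 head=3 tape=000[0]1   (p4,0)→(p2,1,L)
state=p2 head=2 tape=00[0]11   (p2,0)→(p0,0,R)
state=p0 head=3 tape=000[1]1   (p0,1)→(p4,0,R)
state=p4 head=4 tape=0000[1]   (p4,1)→(pH,0,L)
state=pH head=3 tape=000[0]0
At halt the head is at cell 3.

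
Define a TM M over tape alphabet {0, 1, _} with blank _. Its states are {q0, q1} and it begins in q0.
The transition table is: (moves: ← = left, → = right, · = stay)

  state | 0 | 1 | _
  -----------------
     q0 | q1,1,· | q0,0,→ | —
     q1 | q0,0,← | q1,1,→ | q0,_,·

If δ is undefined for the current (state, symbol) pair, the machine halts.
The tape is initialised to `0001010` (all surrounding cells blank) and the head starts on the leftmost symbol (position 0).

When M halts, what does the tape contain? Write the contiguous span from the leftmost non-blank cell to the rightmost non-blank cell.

0010101

state=q0 head=0 tape=[0]001010_   (q0,0)→(q1,1,·)
state=q1 head=0 tape=[1]001010_   (q1,1)→(q1,1,→)
state=q1 head=1 tape=1[0]01010_   (q1,0)→(q0,0,←)
state=q0 head=0 tape=[1]001010_   (q0,1)→(q0,0,→)
state=q0 head=1 tape=0[0]01010_   (q0,0)→(q1,1,·)
state=q1 head=1 tape=0[1]01010_   (q1,1)→(q1,1,→)
state=q1 head=2 tape=01[0]1010_   (q1,0)→(q0,0,←)
state=q0 head=1 tape=0[1]01010_   (q0,1)→(q0,0,→)
state=q0 head=2 tape=00[0]1010_   (q0,0)→(q1,1,·)
state=q1 head=2 tape=00[1]1010_   (q1,1)→(q1,1,→)
state=q1 head=3 tape=001[1]010_   (q1,1)→(q1,1,→)
state=q1 head=4 tape=0011[0]10_   (q1,0)→(q0,0,←)
state=q0 head=3 tape=001[1]010_   (q0,1)→(q0,0,→)
state=q0 head=4 tape=0010[0]10_   (q0,0)→(q1,1,·)
state=q1 head=4 tape=0010[1]10_   (q1,1)→(q1,1,→)
state=q1 head=5 tape=00101[1]0_   (q1,1)→(q1,1,→)
state=q1 head=6 tape=001011[0]_   (q1,0)→(q0,0,←)
state=q0 head=5 tape=00101[1]0_   (q0,1)→(q0,0,→)
state=q0 head=6 tape=001010[0]_   (q0,0)→(q1,1,·)
state=q1 head=6 tape=001010[1]_   (q1,1)→(q1,1,→)
state=q1 head=7 tape=0010101[_]   (q1,_)→(q0,_,·)
state=q0 head=7 tape=0010101[_]
The non-blank tape span at halt is 0010101.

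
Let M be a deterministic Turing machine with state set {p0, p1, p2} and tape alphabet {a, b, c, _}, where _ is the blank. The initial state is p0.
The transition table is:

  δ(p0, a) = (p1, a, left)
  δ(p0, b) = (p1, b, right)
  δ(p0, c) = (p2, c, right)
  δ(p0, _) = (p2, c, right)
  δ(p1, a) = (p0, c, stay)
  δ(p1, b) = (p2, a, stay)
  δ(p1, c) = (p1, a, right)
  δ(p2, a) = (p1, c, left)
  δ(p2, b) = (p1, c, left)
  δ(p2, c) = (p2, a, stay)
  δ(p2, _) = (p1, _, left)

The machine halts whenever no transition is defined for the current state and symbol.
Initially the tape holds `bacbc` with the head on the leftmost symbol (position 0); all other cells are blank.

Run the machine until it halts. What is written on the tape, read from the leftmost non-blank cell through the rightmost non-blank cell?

baaaa

p0 | [b]acbc_   read b → write b, move right, go to p1
p1 | b[a]cbc_   read a → write c, move stay, go to p0
p0 | b[c]cbc_   read c → write c, move right, go to p2
p2 | bc[c]bc_   read c → write a, move stay, go to p2
p2 | bc[a]bc_   read a → write c, move left, go to p1
p1 | b[c]cbc_   read c → write a, move right, go to p1
p1 | ba[c]bc_   read c → write a, move right, go to p1
p1 | baa[b]c_   read b → write a, move stay, go to p2
p2 | baa[a]c_   read a → write c, move left, go to p1
p1 | ba[a]cc_   read a → write c, move stay, go to p0
p0 | ba[c]cc_   read c → write c, move right, go to p2
p2 | bac[c]c_   read c → write a, move stay, go to p2
p2 | bac[a]c_   read a → write c, move left, go to p1
p1 | ba[c]cc_   read c → write a, move right, go to p1
p1 | baa[c]c_   read c → write a, move right, go to p1
p1 | baaa[c]_   read c → write a, move right, go to p1
p1 | baaaa[_]
The non-blank tape span at halt is baaaa.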